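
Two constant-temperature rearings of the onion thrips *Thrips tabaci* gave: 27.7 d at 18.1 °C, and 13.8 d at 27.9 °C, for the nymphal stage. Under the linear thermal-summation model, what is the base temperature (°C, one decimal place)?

Under the model K = D·(T − T_b), so D₁·(T₁ − T_b) = D₂·(T₂ − T_b).
27.7·(18.1 − T_b) = 13.8·(27.9 − T_b)
T_b = (27.7·18.1 − 13.8·27.9) / (27.7 − 13.8) = 116.35 / 13.9 = 8.371 °C ≈ 8.4 °C.

8.4 °C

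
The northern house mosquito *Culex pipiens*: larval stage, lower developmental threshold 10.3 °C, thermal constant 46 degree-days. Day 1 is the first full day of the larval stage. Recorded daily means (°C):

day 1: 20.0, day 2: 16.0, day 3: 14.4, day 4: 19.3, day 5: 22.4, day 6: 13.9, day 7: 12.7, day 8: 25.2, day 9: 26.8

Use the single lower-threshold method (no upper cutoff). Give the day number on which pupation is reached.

Daily DD above 10.3 °C: 9.7, 5.7, 4.1, 9.0, 12.1, 3.6, 2.4, 14.9, 16.5.
Cumulative: 9.7, 15.4, 19.5, 28.5, 40.6, 44.2, 46.6, 61.5, 78.0.
The total first reaches 46 DD on day 7.

day 7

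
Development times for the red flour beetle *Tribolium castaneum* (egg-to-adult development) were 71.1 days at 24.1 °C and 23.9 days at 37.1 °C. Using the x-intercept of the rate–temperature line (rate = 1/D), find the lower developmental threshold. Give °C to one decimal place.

Linear rate model ⇒ the product D·(T − T_b) is constant across temperatures.
71.1·(24.1 − T_b) = 23.9·(37.1 − T_b)
T_b = (71.1·24.1 − 23.9·37.1) / (71.1 − 23.9) = 826.82 / 47.2 = 17.517 °C ≈ 17.5 °C.

17.5 °C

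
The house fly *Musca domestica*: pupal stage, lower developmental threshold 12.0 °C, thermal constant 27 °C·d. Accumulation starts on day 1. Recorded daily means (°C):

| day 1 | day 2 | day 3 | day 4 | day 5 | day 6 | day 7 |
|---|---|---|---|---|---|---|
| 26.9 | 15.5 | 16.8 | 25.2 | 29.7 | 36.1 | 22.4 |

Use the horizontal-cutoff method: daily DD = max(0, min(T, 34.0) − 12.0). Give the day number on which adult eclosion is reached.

Daily DD above 12.0 °C (capped at 22.0): 14.9, 3.5, 4.8, 13.2, 17.7, 22.0, 10.4.
Cumulative: 14.9, 18.4, 23.2, 36.4, 54.1, 76.1, 86.5.
The total first reaches 27 DD on day 4.

day 4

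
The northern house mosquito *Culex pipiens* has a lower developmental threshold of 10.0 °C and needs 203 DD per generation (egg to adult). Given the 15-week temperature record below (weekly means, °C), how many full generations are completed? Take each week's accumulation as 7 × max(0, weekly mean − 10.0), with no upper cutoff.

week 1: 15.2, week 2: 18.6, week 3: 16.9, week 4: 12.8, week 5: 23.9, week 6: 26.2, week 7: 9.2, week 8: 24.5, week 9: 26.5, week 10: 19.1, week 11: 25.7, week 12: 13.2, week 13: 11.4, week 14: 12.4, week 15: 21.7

Weekly DD (7 × max(0, T̄ − 10.0)): 36.4, 60.2, 48.3, 19.6, 97.3, 113.4, 0.0, 101.5, 115.5, 63.7, 109.9, 22.4, 9.8, 16.8, 81.9.
Season total = 896.7 DD.
Complete generations = ⌊896.7 / 203⌋ = 4.

4 generations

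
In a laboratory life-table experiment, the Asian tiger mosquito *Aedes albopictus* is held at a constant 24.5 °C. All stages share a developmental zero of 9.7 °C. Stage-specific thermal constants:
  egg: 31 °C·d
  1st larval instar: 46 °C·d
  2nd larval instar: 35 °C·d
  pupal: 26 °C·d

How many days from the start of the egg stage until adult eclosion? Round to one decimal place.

Daily accumulation at 24.5 °C = 24.5 − 9.7 = 14.8 DD/day.
Total K = 31 + 46 + 35 + 26 = 138 DD.
Total duration = 138 / 14.8 = 9.324 ≈ 9.3 days.

9.3 days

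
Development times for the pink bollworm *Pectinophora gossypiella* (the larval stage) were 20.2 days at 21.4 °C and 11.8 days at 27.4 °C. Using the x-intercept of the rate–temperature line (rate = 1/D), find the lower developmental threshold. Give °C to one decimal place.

Equal thermal constants: D₁(T₁ − T_b) = D₂(T₂ − T_b).
20.2·(21.4 − T_b) = 11.8·(27.4 − T_b)
T_b = (20.2·21.4 − 11.8·27.4) / (20.2 − 11.8) = 108.96 / 8.4 = 12.971 °C ≈ 13.0 °C.

13.0 °C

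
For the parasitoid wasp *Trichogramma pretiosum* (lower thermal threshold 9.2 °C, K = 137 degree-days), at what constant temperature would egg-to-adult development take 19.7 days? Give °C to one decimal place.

16.2 °C

Required daily accumulation = 137 / 19.7 = 6.954 DD/day.
T = T_base + 6.954 = 9.2 + 6.954 = 16.154 ≈ 16.2 °C.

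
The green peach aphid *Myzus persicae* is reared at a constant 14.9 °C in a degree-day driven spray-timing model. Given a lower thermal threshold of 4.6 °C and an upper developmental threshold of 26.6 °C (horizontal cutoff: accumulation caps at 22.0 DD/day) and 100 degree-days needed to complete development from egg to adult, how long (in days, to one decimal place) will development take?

9.7 days

Daily accumulation = 14.9 − 4.6 = 10.3 DD/day.
Duration = 100 / 10.3 = 9.709 ≈ 9.7 days.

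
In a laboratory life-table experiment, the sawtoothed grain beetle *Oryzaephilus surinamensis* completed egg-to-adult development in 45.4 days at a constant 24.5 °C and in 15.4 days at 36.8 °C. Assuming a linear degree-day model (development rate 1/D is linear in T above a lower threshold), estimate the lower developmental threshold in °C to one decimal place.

18.2 °C

Linear rate model ⇒ the product D·(T − T_b) is constant across temperatures.
45.4·(24.5 − T_b) = 15.4·(36.8 − T_b)
T_b = (45.4·24.5 − 15.4·36.8) / (45.4 − 15.4) = 545.58 / 30.0 = 18.186 °C ≈ 18.2 °C.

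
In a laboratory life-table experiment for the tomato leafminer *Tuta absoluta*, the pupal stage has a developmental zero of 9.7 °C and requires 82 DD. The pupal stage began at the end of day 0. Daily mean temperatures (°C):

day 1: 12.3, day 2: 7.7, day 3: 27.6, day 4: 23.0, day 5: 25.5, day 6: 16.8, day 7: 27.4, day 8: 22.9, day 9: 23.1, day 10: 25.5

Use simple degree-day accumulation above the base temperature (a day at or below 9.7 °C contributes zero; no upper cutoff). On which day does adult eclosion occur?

day 8

Daily DD above 9.7 °C: 2.6, 0.0, 17.9, 13.3, 15.8, 7.1, 17.7, 13.2, 13.4, 15.8.
Cumulative: 2.6, 2.6, 20.5, 33.8, 49.6, 56.7, 74.4, 87.6, 101.0, 116.8.
The total first reaches 82 DD on day 8.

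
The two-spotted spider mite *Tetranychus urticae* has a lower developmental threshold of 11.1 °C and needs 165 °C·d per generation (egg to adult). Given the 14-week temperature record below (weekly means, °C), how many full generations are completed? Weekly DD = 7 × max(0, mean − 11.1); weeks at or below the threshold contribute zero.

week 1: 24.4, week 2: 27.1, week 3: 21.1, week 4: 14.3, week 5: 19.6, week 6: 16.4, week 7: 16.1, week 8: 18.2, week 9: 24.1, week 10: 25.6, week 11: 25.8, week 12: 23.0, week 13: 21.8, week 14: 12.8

5 generations

Weekly DD (7 × max(0, T̄ − 11.1)): 93.1, 112.0, 70.0, 22.4, 59.5, 37.1, 35.0, 49.7, 91.0, 101.5, 102.9, 83.3, 74.9, 11.9.
Season total = 944.3 DD.
Complete generations = ⌊944.3 / 165⌋ = 5.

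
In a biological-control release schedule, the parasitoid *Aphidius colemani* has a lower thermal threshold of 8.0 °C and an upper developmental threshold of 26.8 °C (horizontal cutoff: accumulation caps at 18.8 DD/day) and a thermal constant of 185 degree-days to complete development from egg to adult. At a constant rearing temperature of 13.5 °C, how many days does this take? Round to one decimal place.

33.6 days

Daily accumulation = 13.5 − 8.0 = 5.5 DD/day.
Duration = 185 / 5.5 = 33.636 ≈ 33.6 days.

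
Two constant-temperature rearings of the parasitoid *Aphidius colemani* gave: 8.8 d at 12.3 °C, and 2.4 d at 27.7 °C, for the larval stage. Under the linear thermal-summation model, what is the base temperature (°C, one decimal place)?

Equal thermal constants: D₁(T₁ − T_b) = D₂(T₂ − T_b).
8.8·(12.3 − T_b) = 2.4·(27.7 − T_b)
T_b = (8.8·12.3 − 2.4·27.7) / (8.8 − 2.4) = 41.76 / 6.4 = 6.525 °C ≈ 6.5 °C.

6.5 °C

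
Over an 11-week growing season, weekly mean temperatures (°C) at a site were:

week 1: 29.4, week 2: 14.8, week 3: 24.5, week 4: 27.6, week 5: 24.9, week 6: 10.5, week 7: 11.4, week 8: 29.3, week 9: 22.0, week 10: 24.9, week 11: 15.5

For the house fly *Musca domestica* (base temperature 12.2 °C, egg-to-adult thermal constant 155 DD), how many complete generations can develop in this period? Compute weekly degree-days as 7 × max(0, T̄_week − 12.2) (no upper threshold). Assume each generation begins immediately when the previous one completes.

Weekly DD (7 × max(0, T̄ − 12.2)): 120.4, 18.2, 86.1, 107.8, 88.9, 0.0, 0.0, 119.7, 68.6, 88.9, 23.1.
Season total = 721.7 DD.
Complete generations = ⌊721.7 / 155⌋ = 4.

4 generations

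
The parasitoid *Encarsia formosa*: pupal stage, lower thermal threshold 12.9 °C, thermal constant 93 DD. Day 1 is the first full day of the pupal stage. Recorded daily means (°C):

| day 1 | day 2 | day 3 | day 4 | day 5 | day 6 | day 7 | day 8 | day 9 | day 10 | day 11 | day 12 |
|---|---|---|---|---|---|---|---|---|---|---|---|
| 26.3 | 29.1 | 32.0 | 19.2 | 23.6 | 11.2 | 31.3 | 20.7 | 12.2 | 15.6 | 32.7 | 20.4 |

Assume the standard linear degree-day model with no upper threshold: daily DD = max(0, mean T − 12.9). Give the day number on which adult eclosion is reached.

Daily DD above 12.9 °C: 13.4, 16.2, 19.1, 6.3, 10.7, 0.0, 18.4, 7.8, 0.0, 2.7, 19.8, 7.5.
Cumulative: 13.4, 29.6, 48.7, 55.0, 65.7, 65.7, 84.1, 91.9, 91.9, 94.6, 114.4, 121.9.
The total first reaches 93 DD on day 10.

day 10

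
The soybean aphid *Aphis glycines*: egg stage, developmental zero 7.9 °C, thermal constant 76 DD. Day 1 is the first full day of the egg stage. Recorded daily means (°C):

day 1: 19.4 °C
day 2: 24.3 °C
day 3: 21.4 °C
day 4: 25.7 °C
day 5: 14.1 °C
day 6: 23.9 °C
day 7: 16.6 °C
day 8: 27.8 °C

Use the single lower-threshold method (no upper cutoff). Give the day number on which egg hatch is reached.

Daily DD above 7.9 °C: 11.5, 16.4, 13.5, 17.8, 6.2, 16.0, 8.7, 19.9.
Cumulative: 11.5, 27.9, 41.4, 59.2, 65.4, 81.4, 90.1, 110.0.
The total first reaches 76 DD on day 6.

day 6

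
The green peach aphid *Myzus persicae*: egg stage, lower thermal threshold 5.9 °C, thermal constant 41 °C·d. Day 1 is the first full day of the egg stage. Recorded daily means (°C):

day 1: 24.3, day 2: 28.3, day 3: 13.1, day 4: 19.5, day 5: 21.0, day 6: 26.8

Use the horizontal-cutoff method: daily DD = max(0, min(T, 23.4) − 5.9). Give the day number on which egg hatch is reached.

Daily DD above 5.9 °C (capped at 17.5): 17.5, 17.5, 7.2, 13.6, 15.1, 17.5.
Cumulative: 17.5, 35.0, 42.2, 55.8, 70.9, 88.4.
The total first reaches 41 DD on day 3.

day 3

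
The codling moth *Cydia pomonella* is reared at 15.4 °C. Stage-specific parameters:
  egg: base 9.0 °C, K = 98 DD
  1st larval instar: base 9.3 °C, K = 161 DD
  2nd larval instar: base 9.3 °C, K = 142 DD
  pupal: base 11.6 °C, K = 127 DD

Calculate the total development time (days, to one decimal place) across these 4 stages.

98.4 days

egg: 98 / (15.4 − 9.0) = 98 / 6.4 = 15.312 d.
1st larval instar: 161 / (15.4 − 9.3) = 161 / 6.1 = 26.393 d.
2nd larval instar: 142 / (15.4 − 9.3) = 142 / 6.1 = 23.279 d.
pupal: 127 / (15.4 − 11.6) = 127 / 3.8 = 33.421 d.
Sum = 98.406 ≈ 98.4 days.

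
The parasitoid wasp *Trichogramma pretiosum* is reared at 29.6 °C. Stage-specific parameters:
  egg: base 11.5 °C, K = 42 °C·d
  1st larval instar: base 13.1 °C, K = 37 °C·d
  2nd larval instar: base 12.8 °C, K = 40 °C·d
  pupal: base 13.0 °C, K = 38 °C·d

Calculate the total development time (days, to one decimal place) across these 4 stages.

9.2 days

egg: 42 / (29.6 − 11.5) = 42 / 18.1 = 2.320 d.
1st larval instar: 37 / (29.6 − 13.1) = 37 / 16.5 = 2.242 d.
2nd larval instar: 40 / (29.6 − 12.8) = 40 / 16.8 = 2.381 d.
pupal: 38 / (29.6 − 13.0) = 38 / 16.6 = 2.289 d.
Sum = 9.233 ≈ 9.2 days.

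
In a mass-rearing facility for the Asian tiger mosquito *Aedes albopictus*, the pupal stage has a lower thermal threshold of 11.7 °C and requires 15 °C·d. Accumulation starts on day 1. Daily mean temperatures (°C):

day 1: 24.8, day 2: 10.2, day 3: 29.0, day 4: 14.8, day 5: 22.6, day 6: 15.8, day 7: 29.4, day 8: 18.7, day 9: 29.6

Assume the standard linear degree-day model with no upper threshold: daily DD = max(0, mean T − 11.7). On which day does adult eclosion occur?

Daily DD above 11.7 °C: 13.1, 0.0, 17.3, 3.1, 10.9, 4.1, 17.7, 7.0, 17.9.
Cumulative: 13.1, 13.1, 30.4, 33.5, 44.4, 48.5, 66.2, 73.2, 91.1.
The total first reaches 15 DD on day 3.

day 3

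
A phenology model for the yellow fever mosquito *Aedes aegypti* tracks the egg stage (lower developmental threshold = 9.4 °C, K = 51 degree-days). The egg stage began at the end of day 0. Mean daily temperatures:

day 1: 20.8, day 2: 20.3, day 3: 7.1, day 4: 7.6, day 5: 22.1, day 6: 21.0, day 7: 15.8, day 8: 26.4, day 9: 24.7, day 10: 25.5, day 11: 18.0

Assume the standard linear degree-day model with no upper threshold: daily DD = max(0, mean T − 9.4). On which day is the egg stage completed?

Daily DD above 9.4 °C: 11.4, 10.9, 0.0, 0.0, 12.7, 11.6, 6.4, 17.0, 15.3, 16.1, 8.6.
Cumulative: 11.4, 22.3, 22.3, 22.3, 35.0, 46.6, 53.0, 70.0, 85.3, 101.4, 110.0.
The total first reaches 51 DD on day 7.

day 7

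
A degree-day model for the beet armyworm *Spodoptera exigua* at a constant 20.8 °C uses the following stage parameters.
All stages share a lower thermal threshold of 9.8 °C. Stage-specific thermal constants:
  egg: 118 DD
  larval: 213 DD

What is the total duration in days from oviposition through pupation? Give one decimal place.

Daily accumulation at 20.8 °C = 20.8 − 9.8 = 11.0 DD/day.
Total K = 118 + 213 = 331 DD.
Total duration = 331 / 11.0 = 30.091 ≈ 30.1 days.

30.1 days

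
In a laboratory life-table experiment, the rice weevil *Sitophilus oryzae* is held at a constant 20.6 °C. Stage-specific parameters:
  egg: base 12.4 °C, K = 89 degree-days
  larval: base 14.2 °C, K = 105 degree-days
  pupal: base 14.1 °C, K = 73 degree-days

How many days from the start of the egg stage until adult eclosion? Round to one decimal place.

egg: 89 / (20.6 − 12.4) = 89 / 8.2 = 10.854 d.
larval: 105 / (20.6 − 14.2) = 105 / 6.4 = 16.406 d.
pupal: 73 / (20.6 − 14.1) = 73 / 6.5 = 11.231 d.
Sum = 38.491 ≈ 38.5 days.

38.5 days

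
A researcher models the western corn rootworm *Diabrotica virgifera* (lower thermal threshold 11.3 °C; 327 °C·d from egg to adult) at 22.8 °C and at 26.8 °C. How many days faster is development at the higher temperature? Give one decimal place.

7.3 days

At 22.8 °C: 327 / (22.8 − 11.3) = 327 / 11.5 = 28.435 d.
At 26.8 °C: 327 / (26.8 − 11.3) = 327 / 15.5 = 21.097 d.
Difference = |28.435 − 21.097| = 7.338 ≈ 7.3 days.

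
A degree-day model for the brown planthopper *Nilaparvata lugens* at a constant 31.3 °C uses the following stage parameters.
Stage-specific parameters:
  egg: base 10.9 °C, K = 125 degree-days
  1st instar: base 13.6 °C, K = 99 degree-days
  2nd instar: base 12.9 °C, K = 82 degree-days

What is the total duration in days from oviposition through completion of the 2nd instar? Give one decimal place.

16.2 days

egg: 125 / (31.3 − 10.9) = 125 / 20.4 = 6.127 d.
1st instar: 99 / (31.3 − 13.6) = 99 / 17.7 = 5.593 d.
2nd instar: 82 / (31.3 − 12.9) = 82 / 18.4 = 4.457 d.
Sum = 16.177 ≈ 16.2 days.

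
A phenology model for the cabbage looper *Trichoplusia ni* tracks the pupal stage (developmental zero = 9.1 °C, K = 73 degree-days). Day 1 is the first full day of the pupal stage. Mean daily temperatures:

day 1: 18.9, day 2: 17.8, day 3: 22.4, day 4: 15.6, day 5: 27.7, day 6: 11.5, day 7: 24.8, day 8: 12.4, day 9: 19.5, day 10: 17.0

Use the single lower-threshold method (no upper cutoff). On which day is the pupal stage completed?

day 7

Daily DD above 9.1 °C: 9.8, 8.7, 13.3, 6.5, 18.6, 2.4, 15.7, 3.3, 10.4, 7.9.
Cumulative: 9.8, 18.5, 31.8, 38.3, 56.9, 59.3, 75.0, 78.3, 88.7, 96.6.
The total first reaches 73 DD on day 7.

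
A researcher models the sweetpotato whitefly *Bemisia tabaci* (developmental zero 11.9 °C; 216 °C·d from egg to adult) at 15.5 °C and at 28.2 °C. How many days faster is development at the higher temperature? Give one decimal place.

At 15.5 °C: 216 / (15.5 − 11.9) = 216 / 3.6 = 60.000 d.
At 28.2 °C: 216 / (28.2 − 11.9) = 216 / 16.3 = 13.252 d.
Difference = |60.000 − 13.252| = 46.748 ≈ 46.7 days.

46.7 days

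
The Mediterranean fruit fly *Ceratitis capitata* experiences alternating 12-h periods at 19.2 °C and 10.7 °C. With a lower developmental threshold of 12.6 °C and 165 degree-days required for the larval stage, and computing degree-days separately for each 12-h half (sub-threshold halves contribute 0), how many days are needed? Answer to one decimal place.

50.0 days

Day half: max(0, 19.2 − 12.6) × 0.5 = 6.6 × 0.5 = 3.30 DD.
Night half: max(0, 10.7 − 12.6) × 0.5 = 0.0 × 0.5 = 0.00 DD.
Per 24 h: 3.30 DD/day.
Duration = 165 / 3.30 = 50.000 ≈ 50.0 days.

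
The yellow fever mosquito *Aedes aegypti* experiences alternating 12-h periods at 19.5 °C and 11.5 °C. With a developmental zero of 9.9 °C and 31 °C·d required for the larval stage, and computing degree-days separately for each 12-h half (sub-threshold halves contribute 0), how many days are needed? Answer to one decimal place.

Day half: max(0, 19.5 − 9.9) × 0.5 = 9.6 × 0.5 = 4.80 DD.
Night half: max(0, 11.5 − 9.9) × 0.5 = 1.6 × 0.5 = 0.80 DD.
Per 24 h: 5.60 DD/day.
Duration = 31 / 5.60 = 5.536 ≈ 5.5 days.

5.5 days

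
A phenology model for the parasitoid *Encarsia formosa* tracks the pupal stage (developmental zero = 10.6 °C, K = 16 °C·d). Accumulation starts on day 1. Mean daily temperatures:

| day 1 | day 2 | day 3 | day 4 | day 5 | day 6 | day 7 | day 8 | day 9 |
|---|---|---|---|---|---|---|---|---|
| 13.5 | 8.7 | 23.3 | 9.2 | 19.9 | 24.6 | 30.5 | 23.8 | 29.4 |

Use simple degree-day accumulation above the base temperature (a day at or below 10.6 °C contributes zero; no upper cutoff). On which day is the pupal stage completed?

day 5

Daily DD above 10.6 °C: 2.9, 0.0, 12.7, 0.0, 9.3, 14.0, 19.9, 13.2, 18.8.
Cumulative: 2.9, 2.9, 15.6, 15.6, 24.9, 38.9, 58.8, 72.0, 90.8.
The total first reaches 16 DD on day 5.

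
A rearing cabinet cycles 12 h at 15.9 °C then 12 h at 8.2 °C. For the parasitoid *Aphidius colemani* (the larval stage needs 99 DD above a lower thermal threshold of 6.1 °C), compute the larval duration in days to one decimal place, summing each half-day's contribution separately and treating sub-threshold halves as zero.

Day half: max(0, 15.9 − 6.1) × 0.5 = 9.8 × 0.5 = 4.90 DD.
Night half: max(0, 8.2 − 6.1) × 0.5 = 2.1 × 0.5 = 1.05 DD.
Per 24 h: 5.95 DD/day.
Duration = 99 / 5.95 = 16.639 ≈ 16.6 days.

16.6 days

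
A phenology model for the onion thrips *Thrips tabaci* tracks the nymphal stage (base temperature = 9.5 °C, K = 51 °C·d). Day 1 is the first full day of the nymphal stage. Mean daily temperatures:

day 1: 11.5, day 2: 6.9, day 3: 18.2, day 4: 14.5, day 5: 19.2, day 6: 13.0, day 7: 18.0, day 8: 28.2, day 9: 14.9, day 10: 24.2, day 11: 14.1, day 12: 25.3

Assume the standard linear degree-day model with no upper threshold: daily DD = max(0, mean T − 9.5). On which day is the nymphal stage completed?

Daily DD above 9.5 °C: 2.0, 0.0, 8.7, 5.0, 9.7, 3.5, 8.5, 18.7, 5.4, 14.7, 4.6, 15.8.
Cumulative: 2.0, 2.0, 10.7, 15.7, 25.4, 28.9, 37.4, 56.1, 61.5, 76.2, 80.8, 96.6.
The total first reaches 51 DD on day 8.

day 8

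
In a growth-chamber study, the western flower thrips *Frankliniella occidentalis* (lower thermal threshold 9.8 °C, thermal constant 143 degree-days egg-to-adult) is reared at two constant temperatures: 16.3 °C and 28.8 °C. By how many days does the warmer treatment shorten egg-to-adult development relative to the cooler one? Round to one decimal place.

At 16.3 °C: 143 / (16.3 − 9.8) = 143 / 6.5 = 22.000 d.
At 28.8 °C: 143 / (28.8 − 9.8) = 143 / 19.0 = 7.526 d.
Difference = |22.000 − 7.526| = 14.474 ≈ 14.5 days.

14.5 days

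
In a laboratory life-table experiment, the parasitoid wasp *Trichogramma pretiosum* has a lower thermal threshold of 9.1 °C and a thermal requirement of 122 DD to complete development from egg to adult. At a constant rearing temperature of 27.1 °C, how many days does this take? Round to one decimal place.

Daily accumulation = 27.1 − 9.1 = 18.0 DD/day.
Duration = 122 / 18.0 = 6.778 ≈ 6.8 days.

6.8 days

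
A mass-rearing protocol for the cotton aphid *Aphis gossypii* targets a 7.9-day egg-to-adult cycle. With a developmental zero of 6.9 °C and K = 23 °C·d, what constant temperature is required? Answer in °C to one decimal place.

9.8 °C

Required daily accumulation = 23 / 7.9 = 2.911 DD/day.
T = T_base + 2.911 = 6.9 + 2.911 = 9.811 ≈ 9.8 °C.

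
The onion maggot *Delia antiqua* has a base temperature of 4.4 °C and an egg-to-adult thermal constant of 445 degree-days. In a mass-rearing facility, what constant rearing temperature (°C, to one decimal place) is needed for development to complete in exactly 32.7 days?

Required daily accumulation = 445 / 32.7 = 13.609 DD/day.
T = T_base + 13.609 = 4.4 + 13.609 = 18.009 ≈ 18.0 °C.

18.0 °C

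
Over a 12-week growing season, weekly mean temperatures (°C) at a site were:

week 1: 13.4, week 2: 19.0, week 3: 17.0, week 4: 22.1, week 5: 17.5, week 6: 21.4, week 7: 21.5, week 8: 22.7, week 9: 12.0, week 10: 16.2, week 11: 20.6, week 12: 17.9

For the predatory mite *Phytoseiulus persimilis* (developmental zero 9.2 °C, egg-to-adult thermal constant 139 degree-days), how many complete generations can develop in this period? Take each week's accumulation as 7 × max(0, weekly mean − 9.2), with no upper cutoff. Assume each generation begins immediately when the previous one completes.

Weekly DD (7 × max(0, T̄ − 9.2)): 29.4, 68.6, 54.6, 90.3, 58.1, 85.4, 86.1, 94.5, 19.6, 49.0, 79.8, 60.9.
Season total = 776.3 DD.
Complete generations = ⌊776.3 / 139⌋ = 5.

5 generations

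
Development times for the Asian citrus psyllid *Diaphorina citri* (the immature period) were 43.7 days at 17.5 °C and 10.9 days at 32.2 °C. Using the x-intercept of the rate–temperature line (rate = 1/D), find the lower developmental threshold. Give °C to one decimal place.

Under the model K = D·(T − T_b), so D₁·(T₁ − T_b) = D₂·(T₂ − T_b).
43.7·(17.5 − T_b) = 10.9·(32.2 − T_b)
T_b = (43.7·17.5 − 10.9·32.2) / (43.7 − 10.9) = 413.77 / 32.8 = 12.615 °C ≈ 12.6 °C.

12.6 °C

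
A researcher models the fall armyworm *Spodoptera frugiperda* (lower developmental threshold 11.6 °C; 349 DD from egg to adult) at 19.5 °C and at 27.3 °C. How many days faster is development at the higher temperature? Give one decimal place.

At 19.5 °C: 349 / (19.5 − 11.6) = 349 / 7.9 = 44.177 d.
At 27.3 °C: 349 / (27.3 − 11.6) = 349 / 15.7 = 22.229 d.
Difference = |44.177 − 22.229| = 21.948 ≈ 21.9 days.

21.9 days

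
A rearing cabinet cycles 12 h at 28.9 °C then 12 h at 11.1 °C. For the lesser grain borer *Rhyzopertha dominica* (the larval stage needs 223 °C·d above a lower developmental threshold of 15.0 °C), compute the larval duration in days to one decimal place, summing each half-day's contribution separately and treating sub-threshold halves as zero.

Day half: max(0, 28.9 − 15.0) × 0.5 = 13.9 × 0.5 = 6.95 DD.
Night half: max(0, 11.1 − 15.0) × 0.5 = 0.0 × 0.5 = 0.00 DD.
Per 24 h: 6.95 DD/day.
Duration = 223 / 6.95 = 32.086 ≈ 32.1 days.

32.1 days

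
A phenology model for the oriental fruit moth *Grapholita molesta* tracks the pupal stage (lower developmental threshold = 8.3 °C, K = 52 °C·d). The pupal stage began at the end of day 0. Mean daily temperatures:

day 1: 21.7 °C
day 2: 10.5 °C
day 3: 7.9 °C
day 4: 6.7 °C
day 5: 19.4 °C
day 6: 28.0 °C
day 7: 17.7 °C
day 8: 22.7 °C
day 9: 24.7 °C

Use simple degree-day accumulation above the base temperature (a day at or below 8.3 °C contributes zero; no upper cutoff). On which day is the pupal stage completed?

Daily DD above 8.3 °C: 13.4, 2.2, 0.0, 0.0, 11.1, 19.7, 9.4, 14.4, 16.4.
Cumulative: 13.4, 15.6, 15.6, 15.6, 26.7, 46.4, 55.8, 70.2, 86.6.
The total first reaches 52 DD on day 7.

day 7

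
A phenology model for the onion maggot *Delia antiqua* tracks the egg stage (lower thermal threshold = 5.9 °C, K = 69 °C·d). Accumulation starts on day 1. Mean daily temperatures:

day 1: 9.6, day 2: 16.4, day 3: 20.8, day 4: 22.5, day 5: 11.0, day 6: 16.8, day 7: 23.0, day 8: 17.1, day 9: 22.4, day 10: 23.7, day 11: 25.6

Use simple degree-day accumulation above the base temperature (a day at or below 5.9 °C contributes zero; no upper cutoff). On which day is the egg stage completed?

Daily DD above 5.9 °C: 3.7, 10.5, 14.9, 16.6, 5.1, 10.9, 17.1, 11.2, 16.5, 17.8, 19.7.
Cumulative: 3.7, 14.2, 29.1, 45.7, 50.8, 61.7, 78.8, 90.0, 106.5, 124.3, 144.0.
The total first reaches 69 DD on day 7.

day 7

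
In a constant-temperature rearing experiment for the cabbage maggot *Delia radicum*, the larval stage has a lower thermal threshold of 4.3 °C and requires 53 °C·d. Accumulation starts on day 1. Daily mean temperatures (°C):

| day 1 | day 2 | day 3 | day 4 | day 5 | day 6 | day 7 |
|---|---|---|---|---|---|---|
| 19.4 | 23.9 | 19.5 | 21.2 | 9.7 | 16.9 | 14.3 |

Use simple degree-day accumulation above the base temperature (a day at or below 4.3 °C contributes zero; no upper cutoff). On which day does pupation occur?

Daily DD above 4.3 °C: 15.1, 19.6, 15.2, 16.9, 5.4, 12.6, 10.0.
Cumulative: 15.1, 34.7, 49.9, 66.8, 72.2, 84.8, 94.8.
The total first reaches 53 DD on day 4.

day 4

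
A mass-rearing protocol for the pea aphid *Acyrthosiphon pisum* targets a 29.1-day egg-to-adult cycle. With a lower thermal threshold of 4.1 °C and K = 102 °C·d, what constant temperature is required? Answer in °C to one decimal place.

7.6 °C

Required daily accumulation = 102 / 29.1 = 3.505 DD/day.
T = T_base + 3.505 = 4.1 + 3.505 = 7.605 ≈ 7.6 °C.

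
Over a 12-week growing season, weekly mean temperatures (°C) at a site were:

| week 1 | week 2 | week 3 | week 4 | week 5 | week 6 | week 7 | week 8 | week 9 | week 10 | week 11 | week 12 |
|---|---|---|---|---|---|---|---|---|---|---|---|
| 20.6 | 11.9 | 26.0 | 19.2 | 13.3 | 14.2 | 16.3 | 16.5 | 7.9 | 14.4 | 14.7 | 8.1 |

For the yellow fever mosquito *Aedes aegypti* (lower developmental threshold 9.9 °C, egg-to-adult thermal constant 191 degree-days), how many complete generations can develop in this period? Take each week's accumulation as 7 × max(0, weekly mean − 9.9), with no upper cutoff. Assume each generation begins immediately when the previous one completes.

2 generations

Weekly DD (7 × max(0, T̄ − 9.9)): 74.9, 14.0, 112.7, 65.1, 23.8, 30.1, 44.8, 46.2, 0.0, 31.5, 33.6, 0.0.
Season total = 476.7 DD.
Complete generations = ⌊476.7 / 191⌋ = 2.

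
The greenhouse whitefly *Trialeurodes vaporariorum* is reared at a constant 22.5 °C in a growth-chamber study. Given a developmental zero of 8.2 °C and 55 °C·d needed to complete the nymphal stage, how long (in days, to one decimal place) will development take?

3.8 days

Daily accumulation = 22.5 − 8.2 = 14.3 DD/day.
Duration = 55 / 14.3 = 3.846 ≈ 3.8 days.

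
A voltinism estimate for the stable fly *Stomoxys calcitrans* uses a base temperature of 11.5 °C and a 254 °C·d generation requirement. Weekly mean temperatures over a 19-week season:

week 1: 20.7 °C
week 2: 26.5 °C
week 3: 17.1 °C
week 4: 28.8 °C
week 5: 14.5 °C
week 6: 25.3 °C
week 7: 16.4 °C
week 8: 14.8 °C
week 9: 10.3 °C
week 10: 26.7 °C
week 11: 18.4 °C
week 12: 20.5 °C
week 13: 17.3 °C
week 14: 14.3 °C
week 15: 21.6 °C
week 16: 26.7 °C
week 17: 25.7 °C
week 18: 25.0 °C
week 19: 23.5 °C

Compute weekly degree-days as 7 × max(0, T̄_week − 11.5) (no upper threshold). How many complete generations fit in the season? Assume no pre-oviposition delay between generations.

4 generations

Weekly DD (7 × max(0, T̄ − 11.5)): 64.4, 105.0, 39.2, 121.1, 21.0, 96.6, 34.3, 23.1, 0.0, 106.4, 48.3, 63.0, 40.6, 19.6, 70.7, 106.4, 99.4, 94.5, 84.0.
Season total = 1237.6 DD.
Complete generations = ⌊1237.6 / 254⌋ = 4.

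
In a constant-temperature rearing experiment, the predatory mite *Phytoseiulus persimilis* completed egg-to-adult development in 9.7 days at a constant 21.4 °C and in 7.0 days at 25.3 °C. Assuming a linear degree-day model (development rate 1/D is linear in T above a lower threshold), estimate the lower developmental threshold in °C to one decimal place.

11.3 °C

Linear rate model ⇒ the product D·(T − T_b) is constant across temperatures.
9.7·(21.4 − T_b) = 7.0·(25.3 − T_b)
T_b = (9.7·21.4 − 7.0·25.3) / (9.7 − 7.0) = 30.48 / 2.7 = 11.289 °C ≈ 11.3 °C.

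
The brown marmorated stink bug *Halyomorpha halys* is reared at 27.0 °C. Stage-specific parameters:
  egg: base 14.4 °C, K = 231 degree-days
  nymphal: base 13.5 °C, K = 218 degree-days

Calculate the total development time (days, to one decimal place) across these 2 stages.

egg: 231 / (27.0 − 14.4) = 231 / 12.6 = 18.333 d.
nymphal: 218 / (27.0 − 13.5) = 218 / 13.5 = 16.148 d.
Sum = 34.481 ≈ 34.5 days.

34.5 days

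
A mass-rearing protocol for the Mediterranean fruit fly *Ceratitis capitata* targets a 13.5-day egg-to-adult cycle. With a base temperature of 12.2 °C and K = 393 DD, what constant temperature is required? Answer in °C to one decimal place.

41.3 °C

Required daily accumulation = 393 / 13.5 = 29.111 DD/day.
T = T_base + 29.111 = 12.2 + 29.111 = 41.311 ≈ 41.3 °C.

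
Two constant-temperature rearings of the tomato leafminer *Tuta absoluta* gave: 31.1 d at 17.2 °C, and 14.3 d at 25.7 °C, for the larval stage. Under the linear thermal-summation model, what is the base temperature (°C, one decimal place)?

10.0 °C

Linear rate model ⇒ the product D·(T − T_b) is constant across temperatures.
31.1·(17.2 − T_b) = 14.3·(25.7 − T_b)
T_b = (31.1·17.2 − 14.3·25.7) / (31.1 − 14.3) = 167.41 / 16.8 = 9.965 °C ≈ 10.0 °C.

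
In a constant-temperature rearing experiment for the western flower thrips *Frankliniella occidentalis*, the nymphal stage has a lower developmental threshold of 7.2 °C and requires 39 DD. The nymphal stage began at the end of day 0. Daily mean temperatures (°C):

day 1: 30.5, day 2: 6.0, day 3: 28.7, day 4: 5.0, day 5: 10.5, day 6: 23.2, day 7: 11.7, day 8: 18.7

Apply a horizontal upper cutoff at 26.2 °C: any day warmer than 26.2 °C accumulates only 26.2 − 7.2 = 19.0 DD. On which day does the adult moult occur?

Daily DD above 7.2 °C (capped at 19.0): 19.0, 0.0, 19.0, 0.0, 3.3, 16.0, 4.5, 11.5.
Cumulative: 19.0, 19.0, 38.0, 38.0, 41.3, 57.3, 61.8, 73.3.
The total first reaches 39 DD on day 5.

day 5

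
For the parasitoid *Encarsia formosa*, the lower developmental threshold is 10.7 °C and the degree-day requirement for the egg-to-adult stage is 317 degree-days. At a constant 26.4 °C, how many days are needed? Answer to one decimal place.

Daily accumulation = 26.4 − 10.7 = 15.7 DD/day.
Duration = 317 / 15.7 = 20.191 ≈ 20.2 days.

20.2 days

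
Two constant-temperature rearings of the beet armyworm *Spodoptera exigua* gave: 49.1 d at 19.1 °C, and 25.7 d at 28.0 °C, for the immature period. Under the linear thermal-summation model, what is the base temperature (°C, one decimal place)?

9.3 °C

Linear rate model ⇒ the product D·(T − T_b) is constant across temperatures.
49.1·(19.1 − T_b) = 25.7·(28.0 − T_b)
T_b = (49.1·19.1 − 25.7·28.0) / (49.1 − 25.7) = 218.21 / 23.4 = 9.325 °C ≈ 9.3 °C.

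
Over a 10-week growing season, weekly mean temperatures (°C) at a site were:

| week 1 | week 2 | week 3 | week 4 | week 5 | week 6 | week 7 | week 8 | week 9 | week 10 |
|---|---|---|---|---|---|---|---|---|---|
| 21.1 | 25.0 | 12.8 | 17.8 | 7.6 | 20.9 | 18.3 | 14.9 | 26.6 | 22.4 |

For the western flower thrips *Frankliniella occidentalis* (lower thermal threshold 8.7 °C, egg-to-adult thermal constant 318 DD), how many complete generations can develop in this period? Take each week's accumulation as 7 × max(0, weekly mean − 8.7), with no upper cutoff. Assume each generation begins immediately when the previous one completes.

2 generations

Weekly DD (7 × max(0, T̄ − 8.7)): 86.8, 114.1, 28.7, 63.7, 0.0, 85.4, 67.2, 43.4, 125.3, 95.9.
Season total = 710.5 DD.
Complete generations = ⌊710.5 / 318⌋ = 2.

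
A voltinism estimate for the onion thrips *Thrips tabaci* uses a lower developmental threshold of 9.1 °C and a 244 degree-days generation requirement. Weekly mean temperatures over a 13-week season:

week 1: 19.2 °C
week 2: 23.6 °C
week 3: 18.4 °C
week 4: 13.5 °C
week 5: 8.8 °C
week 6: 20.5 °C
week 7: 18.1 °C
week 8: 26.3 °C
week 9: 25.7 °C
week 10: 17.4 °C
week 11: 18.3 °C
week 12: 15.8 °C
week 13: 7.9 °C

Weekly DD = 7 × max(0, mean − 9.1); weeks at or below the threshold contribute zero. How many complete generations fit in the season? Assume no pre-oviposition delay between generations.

3 generations

Weekly DD (7 × max(0, T̄ − 9.1)): 70.7, 101.5, 65.1, 30.8, 0.0, 79.8, 63.0, 120.4, 116.2, 58.1, 64.4, 46.9, 0.0.
Season total = 816.9 DD.
Complete generations = ⌊816.9 / 244⌋ = 3.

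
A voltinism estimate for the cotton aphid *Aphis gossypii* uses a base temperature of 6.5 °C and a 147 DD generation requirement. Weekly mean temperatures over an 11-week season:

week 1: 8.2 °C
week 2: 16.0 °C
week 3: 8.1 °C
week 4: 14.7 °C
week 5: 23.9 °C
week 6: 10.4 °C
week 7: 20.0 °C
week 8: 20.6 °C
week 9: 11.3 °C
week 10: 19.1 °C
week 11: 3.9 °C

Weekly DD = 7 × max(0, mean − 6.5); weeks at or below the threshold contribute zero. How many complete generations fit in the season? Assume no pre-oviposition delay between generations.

Weekly DD (7 × max(0, T̄ − 6.5)): 11.9, 66.5, 11.2, 57.4, 121.8, 27.3, 94.5, 98.7, 33.6, 88.2, 0.0.
Season total = 611.1 DD.
Complete generations = ⌊611.1 / 147⌋ = 4.

4 generations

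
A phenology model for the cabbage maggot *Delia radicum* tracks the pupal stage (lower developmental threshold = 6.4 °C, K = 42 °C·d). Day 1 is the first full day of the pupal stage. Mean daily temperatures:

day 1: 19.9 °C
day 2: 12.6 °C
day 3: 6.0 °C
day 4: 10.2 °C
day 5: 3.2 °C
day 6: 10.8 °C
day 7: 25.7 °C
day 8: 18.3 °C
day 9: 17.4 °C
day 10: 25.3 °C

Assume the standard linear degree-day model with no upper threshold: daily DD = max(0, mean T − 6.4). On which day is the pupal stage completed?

Daily DD above 6.4 °C: 13.5, 6.2, 0.0, 3.8, 0.0, 4.4, 19.3, 11.9, 11.0, 18.9.
Cumulative: 13.5, 19.7, 19.7, 23.5, 23.5, 27.9, 47.2, 59.1, 70.1, 89.0.
The total first reaches 42 DD on day 7.

day 7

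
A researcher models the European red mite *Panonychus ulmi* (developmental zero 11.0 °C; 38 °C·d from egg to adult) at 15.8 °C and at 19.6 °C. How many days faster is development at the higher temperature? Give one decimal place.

3.5 days

At 15.8 °C: 38 / (15.8 − 11.0) = 38 / 4.8 = 7.917 d.
At 19.6 °C: 38 / (19.6 − 11.0) = 38 / 8.6 = 4.419 d.
Difference = |7.917 − 4.419| = 3.498 ≈ 3.5 days.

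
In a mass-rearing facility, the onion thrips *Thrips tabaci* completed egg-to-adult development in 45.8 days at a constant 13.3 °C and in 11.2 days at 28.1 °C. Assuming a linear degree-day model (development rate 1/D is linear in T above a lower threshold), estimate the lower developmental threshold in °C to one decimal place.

8.5 °C

Linear rate model ⇒ the product D·(T − T_b) is constant across temperatures.
45.8·(13.3 − T_b) = 11.2·(28.1 − T_b)
T_b = (45.8·13.3 − 11.2·28.1) / (45.8 − 11.2) = 294.42 / 34.6 = 8.509 °C ≈ 8.5 °C.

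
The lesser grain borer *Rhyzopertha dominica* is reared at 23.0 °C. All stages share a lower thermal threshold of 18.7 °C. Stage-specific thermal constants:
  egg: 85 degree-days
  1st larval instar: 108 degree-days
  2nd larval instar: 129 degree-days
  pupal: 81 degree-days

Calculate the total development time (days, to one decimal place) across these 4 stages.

93.7 days

Daily accumulation at 23.0 °C = 23.0 − 18.7 = 4.3 DD/day.
Total K = 85 + 108 + 129 + 81 = 403 DD.
Total duration = 403 / 4.3 = 93.721 ≈ 93.7 days.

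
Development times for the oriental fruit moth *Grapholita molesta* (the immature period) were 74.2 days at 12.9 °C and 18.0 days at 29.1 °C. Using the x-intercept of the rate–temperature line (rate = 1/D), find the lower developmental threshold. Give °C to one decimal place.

Under the model K = D·(T − T_b), so D₁·(T₁ − T_b) = D₂·(T₂ − T_b).
74.2·(12.9 − T_b) = 18.0·(29.1 − T_b)
T_b = (74.2·12.9 − 18.0·29.1) / (74.2 − 18.0) = 433.38 / 56.2 = 7.711 °C ≈ 7.7 °C.

7.7 °C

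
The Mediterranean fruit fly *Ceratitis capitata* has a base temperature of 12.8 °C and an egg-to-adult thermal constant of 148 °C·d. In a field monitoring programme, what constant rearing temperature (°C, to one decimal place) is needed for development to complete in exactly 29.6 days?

17.8 °C

Required daily accumulation = 148 / 29.6 = 5.000 DD/day.
T = T_base + 5.000 = 12.8 + 5.000 = 17.800 ≈ 17.8 °C.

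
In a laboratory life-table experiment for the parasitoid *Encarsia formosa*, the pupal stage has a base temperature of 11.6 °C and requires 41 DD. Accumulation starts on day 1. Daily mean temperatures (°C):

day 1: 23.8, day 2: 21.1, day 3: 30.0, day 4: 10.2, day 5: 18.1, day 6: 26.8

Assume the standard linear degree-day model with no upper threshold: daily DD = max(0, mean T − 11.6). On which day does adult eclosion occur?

Daily DD above 11.6 °C: 12.2, 9.5, 18.4, 0.0, 6.5, 15.2.
Cumulative: 12.2, 21.7, 40.1, 40.1, 46.6, 61.8.
The total first reaches 41 DD on day 5.

day 5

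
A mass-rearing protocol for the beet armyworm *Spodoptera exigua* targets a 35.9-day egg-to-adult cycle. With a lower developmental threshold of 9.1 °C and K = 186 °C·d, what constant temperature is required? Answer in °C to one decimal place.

14.3 °C

Required daily accumulation = 186 / 35.9 = 5.181 DD/day.
T = T_base + 5.181 = 9.1 + 5.181 = 14.281 ≈ 14.3 °C.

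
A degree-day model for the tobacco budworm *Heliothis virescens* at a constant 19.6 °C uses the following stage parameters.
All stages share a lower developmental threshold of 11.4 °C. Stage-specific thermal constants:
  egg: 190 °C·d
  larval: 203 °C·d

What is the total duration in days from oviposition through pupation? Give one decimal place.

Daily accumulation at 19.6 °C = 19.6 − 11.4 = 8.2 DD/day.
Total K = 190 + 203 = 393 DD.
Total duration = 393 / 8.2 = 47.927 ≈ 47.9 days.

47.9 days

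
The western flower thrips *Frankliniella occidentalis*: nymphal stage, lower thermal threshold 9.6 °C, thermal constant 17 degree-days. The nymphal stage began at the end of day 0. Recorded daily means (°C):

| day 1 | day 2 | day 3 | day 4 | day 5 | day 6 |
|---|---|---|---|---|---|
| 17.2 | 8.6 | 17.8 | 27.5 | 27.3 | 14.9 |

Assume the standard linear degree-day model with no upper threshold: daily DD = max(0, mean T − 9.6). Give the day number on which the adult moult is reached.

Daily DD above 9.6 °C: 7.6, 0.0, 8.2, 17.9, 17.7, 5.3.
Cumulative: 7.6, 7.6, 15.8, 33.7, 51.4, 56.7.
The total first reaches 17 DD on day 4.

day 4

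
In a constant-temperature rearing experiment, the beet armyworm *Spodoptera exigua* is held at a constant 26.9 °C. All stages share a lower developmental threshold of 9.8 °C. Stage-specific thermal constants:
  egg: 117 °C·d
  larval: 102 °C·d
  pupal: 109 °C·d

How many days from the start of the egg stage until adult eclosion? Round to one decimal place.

Daily accumulation at 26.9 °C = 26.9 − 9.8 = 17.1 DD/day.
Total K = 117 + 102 + 109 = 328 DD.
Total duration = 328 / 17.1 = 19.181 ≈ 19.2 days.

19.2 days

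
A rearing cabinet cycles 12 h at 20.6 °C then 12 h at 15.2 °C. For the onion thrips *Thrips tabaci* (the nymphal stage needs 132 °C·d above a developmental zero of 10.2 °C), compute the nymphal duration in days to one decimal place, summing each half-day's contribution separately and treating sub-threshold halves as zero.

17.1 days

Day half: max(0, 20.6 − 10.2) × 0.5 = 10.4 × 0.5 = 5.20 DD.
Night half: max(0, 15.2 − 10.2) × 0.5 = 5.0 × 0.5 = 2.50 DD.
Per 24 h: 7.70 DD/day.
Duration = 132 / 7.70 = 17.143 ≈ 17.1 days.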